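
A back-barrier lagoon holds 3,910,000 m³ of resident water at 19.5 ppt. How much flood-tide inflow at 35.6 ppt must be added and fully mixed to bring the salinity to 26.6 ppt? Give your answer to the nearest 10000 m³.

3080000 m³

Salt balance: 3,910,000×19.5 + V×35.6 = (3,910,000+V)×26.6
76,245,000 + 35.6V = 104,006,000 + 26.6V
27,761,000 = 9V
V = 3,084,555.56 m³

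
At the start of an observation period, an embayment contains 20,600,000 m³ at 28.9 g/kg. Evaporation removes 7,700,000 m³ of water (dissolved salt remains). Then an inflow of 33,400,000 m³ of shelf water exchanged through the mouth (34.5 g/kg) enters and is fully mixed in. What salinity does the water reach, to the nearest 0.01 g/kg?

37.75 g/kg

After evaporation: salt = 20,600,000×28.9 = 595,340,000; volume = 20,600,000 − 7,700,000 = 12,900,000 m³
After mixing: salt = 595,340,000 + 33,400,000×34.5 = 1,747,640,000; volume = 12,900,000 + 33,400,000 = 46,300,000 m³
S = 1,747,640,000 / 46,300,000 = 37.746 g/kg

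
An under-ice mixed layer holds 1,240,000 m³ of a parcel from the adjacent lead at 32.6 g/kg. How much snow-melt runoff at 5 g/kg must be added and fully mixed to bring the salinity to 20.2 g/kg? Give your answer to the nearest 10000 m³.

1010000 m³

Salt balance: 1,240,000×32.6 + V×5 = (1,240,000+V)×20.2
40,424,000 + 5V = 25,048,000 + 20.2V
15,376,000 = 15.2V
V = 1,011,578.95 m³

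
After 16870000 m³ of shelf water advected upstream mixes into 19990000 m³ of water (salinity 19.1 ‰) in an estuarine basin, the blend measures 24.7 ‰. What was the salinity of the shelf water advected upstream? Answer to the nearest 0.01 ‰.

Salt balance: 19,990,000×19.1 + 16,870,000×S = 36,860,000×24.7
381,809,000 + 16,870,000·S = 910,442,000
S = (910,442,000 − 381,809,000) / 16,870,000 = 31.3357 ‰

31.34 ‰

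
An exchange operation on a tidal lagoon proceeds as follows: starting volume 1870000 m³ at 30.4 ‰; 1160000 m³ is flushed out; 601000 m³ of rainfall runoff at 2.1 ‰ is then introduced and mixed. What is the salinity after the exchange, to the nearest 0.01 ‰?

17.43 ‰

Remaining after removal: 710,000 m³ at 30.4 ‰ (salt = 21,584,000)
After addition: salt = 21,584,000 + 601,000×2.1 = 22,846,100; volume = 1,311,000 m³
S = 22,846,100 / 1,311,000 = 17.4265 ‰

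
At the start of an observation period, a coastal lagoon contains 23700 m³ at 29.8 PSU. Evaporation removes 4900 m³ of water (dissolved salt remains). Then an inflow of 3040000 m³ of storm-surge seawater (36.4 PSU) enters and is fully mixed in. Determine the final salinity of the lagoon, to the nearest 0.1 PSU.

36.4 PSU

After evaporation: salt = 23,700×29.8 = 706,260; volume = 23,700 − 4,900 = 18,800 m³
After mixing: salt = 706,260 + 3,040,000×36.4 = 111,362,260; volume = 18,800 + 3,040,000 = 3,058,800 m³
S = 111,362,260 / 3,058,800 = 36.4072 PSU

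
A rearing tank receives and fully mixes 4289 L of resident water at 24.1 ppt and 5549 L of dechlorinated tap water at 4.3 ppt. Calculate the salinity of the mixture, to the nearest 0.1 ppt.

12.9 ppt

Total salt / total volume:
salt = 4,289×24.1 + 5,549×4.3 = 103,364.9 + 23,860.7 = 127,225.6
volume = 4,289 + 5,549 = 9,838 L
S = 127,225.6 / 9,838 = 12.932 ppt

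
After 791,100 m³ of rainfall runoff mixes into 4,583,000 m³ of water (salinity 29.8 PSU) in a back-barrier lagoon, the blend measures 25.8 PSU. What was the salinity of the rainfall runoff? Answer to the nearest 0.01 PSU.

2.63 PSU

Salt balance: 4,583,000×29.8 + 791,100×S = 5,374,100×25.8
136,573,400 + 791,100·S = 138,651,780
S = (138,651,780 − 136,573,400) / 791,100 = 2.6272 PSU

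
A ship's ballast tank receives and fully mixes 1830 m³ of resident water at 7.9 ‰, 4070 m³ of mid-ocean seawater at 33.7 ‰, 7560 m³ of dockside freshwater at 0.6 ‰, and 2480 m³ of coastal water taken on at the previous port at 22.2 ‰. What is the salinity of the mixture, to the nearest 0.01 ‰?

Mass of salt is conserved:
salt = 1,830×7.9 + 4,070×33.7 + 7,560×0.6 + 2,480×22.2 = 14,457 + 137,159 + 4,536 + 55,056 = 211,208
volume = 1,830 + 4,070 + 7,560 + 2,480 = 15,940 m³
S = 211,208 / 15,940 = 13.2502 ‰

13.25 ‰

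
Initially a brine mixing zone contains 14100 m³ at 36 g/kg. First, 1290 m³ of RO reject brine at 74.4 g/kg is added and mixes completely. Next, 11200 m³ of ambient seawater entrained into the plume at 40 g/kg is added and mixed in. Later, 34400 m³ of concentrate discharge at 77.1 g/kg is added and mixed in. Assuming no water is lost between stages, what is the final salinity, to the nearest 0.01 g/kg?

60.73 g/kg

Total salt / total volume:
Initial salt = 14,100×36 = 507,600
After stage 1: salt = 507,600 + 1,290×74.4 = 603,576; volume = 15,390 m³; S = 39.219 g/kg
After stage 2: salt = 603,576 + 11,200×40 = 1,051,576; volume = 26,590 m³; S = 39.548 g/kg
After stage 3: salt = 1,051,576 + 34,400×77.1 = 3,703,816; volume = 60,990 m³
S = 3,703,816 / 60,990 = 60.7283 g/kg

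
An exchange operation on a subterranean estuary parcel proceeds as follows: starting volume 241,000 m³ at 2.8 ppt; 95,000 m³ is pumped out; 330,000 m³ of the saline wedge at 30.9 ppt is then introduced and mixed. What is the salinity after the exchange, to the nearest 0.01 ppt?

22.28 ppt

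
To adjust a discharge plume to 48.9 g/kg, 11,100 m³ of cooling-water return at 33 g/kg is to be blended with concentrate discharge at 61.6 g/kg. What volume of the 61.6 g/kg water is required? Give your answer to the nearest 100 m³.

Salt balance: 11,100×33 + V×61.6 = (11,100+V)×48.9
366,300 + 61.6V = 542,790 + 48.9V
176,490 = 12.7V
V = 13,896.85 m³

13900 m³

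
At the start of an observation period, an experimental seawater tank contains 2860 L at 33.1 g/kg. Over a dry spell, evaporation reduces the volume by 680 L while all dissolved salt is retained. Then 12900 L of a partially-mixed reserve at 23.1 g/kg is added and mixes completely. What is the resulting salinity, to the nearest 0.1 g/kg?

After evaporation: salt = 2,860×33.1 = 94,666; volume = 2,860 − 680 = 2,180 L
After mixing: salt = 94,666 + 12,900×23.1 = 392,656; volume = 2,180 + 12,900 = 15,080 L
S = 392,656 / 15,080 = 26.0382 g/kg

26.0 g/kg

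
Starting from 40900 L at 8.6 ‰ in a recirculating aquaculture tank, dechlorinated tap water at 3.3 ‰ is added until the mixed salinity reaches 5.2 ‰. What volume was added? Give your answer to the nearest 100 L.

73200 L

Salt balance: 40,900×8.6 + V×3.3 = (40,900+V)×5.2
351,740 + 3.3V = 212,680 + 5.2V
139,060 = 1.9V
V = 73,189.47 L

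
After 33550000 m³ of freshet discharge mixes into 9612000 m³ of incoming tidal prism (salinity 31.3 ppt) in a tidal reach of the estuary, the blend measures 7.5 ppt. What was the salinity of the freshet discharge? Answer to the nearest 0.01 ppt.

Salt balance: 9,612,000×31.3 + 33,550,000×S = 43,162,000×7.5
300,855,600 + 33,550,000·S = 323,715,000
S = (323,715,000 − 300,855,600) / 33,550,000 = 0.6814 ppt

0.68 ppt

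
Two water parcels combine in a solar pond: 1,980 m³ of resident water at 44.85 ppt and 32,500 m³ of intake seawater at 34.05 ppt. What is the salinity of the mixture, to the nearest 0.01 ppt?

34.67 ppt

Conserving salt mass:
salt = 1,980×44.85 + 32,500×34.05 = 88,803 + 1,106,625 = 1,195,428
volume = 1,980 + 32,500 = 34,480 m³
S = 1,195,428 / 34,480 = 34.6702 ppt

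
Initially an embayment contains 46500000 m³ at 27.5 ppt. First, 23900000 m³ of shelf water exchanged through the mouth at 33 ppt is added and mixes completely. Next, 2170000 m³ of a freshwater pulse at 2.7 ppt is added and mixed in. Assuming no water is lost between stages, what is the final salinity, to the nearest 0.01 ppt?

Mass of salt is conserved:
Initial salt = 46,500,000×27.5 = 1,278,750,000
After stage 1: salt = 1,278,750,000 + 23,900,000×33 = 2,067,450,000; volume = 70,400,000 m³; S = 29.367 ppt
After stage 2: salt = 2,067,450,000 + 2,170,000×2.7 = 2,073,309,000; volume = 72,570,000 m³
S = 2,073,309,000 / 72,570,000 = 28.5698 ppt

28.57 ppt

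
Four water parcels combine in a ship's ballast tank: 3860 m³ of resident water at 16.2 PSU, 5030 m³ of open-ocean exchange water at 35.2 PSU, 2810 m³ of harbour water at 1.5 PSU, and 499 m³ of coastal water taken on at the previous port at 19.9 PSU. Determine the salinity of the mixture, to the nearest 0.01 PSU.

20.80 PSU

Weighted by volume,
salt = 3,860×16.2 + 5,030×35.2 + 2,810×1.5 + 499×19.9 = 62,532 + 177,056 + 4,215 + 9,930.1 = 253,733.1
volume = 3,860 + 5,030 + 2,810 + 499 = 12,199 m³
S = 253,733.1 / 12,199 = 20.7995 PSU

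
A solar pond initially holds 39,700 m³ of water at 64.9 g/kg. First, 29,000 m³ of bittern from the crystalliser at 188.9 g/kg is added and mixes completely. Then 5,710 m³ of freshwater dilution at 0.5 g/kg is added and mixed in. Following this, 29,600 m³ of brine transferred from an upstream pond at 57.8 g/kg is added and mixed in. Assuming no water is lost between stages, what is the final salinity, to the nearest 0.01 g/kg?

Salt balance:
Initial salt = 39,700×64.9 = 2,576,530
After stage 1: salt = 2,576,530 + 29,000×188.9 = 8,054,630; volume = 68,700 m³; S = 117.244 g/kg
After stage 2: salt = 8,054,630 + 5,710×0.5 = 8,057,485; volume = 74,410 m³; S = 108.285 g/kg
After stage 3: salt = 8,057,485 + 29,600×57.8 = 9,768,365; volume = 104,010 m³
S = 9,768,365 / 104,010 = 93.9176 g/kg

93.92 g/kg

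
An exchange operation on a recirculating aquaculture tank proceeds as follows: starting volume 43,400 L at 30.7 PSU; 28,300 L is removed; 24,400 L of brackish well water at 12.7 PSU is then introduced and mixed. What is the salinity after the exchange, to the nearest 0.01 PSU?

19.58 PSU

Remaining after removal: 15,100 L at 30.7 PSU (salt = 463,570)
After addition: salt = 463,570 + 24,400×12.7 = 773,450; volume = 39,500 L
S = 773,450 / 39,500 = 19.581 PSU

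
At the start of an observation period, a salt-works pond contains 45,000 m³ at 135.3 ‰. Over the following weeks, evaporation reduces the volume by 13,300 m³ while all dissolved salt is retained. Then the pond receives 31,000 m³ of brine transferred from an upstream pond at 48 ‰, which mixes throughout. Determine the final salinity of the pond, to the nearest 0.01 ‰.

120.84 ‰

After evaporation: salt = 45,000×135.3 = 6,088,500; volume = 45,000 − 13,300 = 31,700 m³
After mixing: salt = 6,088,500 + 31,000×48 = 7,576,500; volume = 31,700 + 31,000 = 62,700 m³
S = 7,576,500 / 62,700 = 120.8373 ‰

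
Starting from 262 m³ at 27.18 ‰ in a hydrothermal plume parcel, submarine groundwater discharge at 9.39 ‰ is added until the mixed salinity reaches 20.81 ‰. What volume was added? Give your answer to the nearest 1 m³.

146 m³

Salt balance: 262×27.18 + V×9.39 = (262+V)×20.81
7,121.16 + 9.39V = 5,452.22 + 20.81V
1,668.94 = 11.42V
V = 146.14 m³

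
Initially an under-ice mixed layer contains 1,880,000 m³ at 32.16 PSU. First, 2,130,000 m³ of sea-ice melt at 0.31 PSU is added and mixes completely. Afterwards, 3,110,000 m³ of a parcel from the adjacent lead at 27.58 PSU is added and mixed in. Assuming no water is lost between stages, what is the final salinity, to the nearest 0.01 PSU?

Total salt / total volume:
Initial salt = 1,880,000×32.16 = 60,460,800
After stage 1: salt = 60,460,800 + 2,130,000×0.31 = 61,121,100; volume = 4,010,000 m³; S = 15.242 PSU
After stage 2: salt = 61,121,100 + 3,110,000×27.58 = 146,894,900; volume = 7,120,000 m³
S = 146,894,900 / 7,120,000 = 20.6313 PSU

20.63 PSU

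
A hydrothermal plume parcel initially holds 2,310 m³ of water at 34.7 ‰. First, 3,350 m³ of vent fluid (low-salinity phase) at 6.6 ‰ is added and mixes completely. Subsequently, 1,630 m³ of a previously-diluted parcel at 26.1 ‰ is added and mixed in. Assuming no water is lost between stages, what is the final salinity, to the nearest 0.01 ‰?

Mass of salt is conserved:
Initial salt = 2,310×34.7 = 80,157
After stage 1: salt = 80,157 + 3,350×6.6 = 102,267; volume = 5,660 m³; S = 18.068 ‰
After stage 2: salt = 102,267 + 1,630×26.1 = 144,810; volume = 7,290 m³
S = 144,810 / 7,290 = 19.8642 ‰

19.86 ‰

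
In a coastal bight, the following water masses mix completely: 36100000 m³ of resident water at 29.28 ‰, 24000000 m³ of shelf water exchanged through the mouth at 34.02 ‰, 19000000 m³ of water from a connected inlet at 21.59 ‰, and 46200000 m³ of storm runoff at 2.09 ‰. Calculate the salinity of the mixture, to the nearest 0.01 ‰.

19.00 ‰

Total salt / total volume:
salt = 36,100,000×29.28 + 24,000,000×34.02 + 19,000,000×21.59 + 46,200,000×2.09 = 1,057,008,000 + 816,480,000 + 410,210,000 + 96,558,000 = 2,380,256,000
volume = 36,100,000 + 24,000,000 + 19,000,000 + 46,200,000 = 125,300,000 m³
S = 2,380,256,000 / 125,300,000 = 18.9965 ‰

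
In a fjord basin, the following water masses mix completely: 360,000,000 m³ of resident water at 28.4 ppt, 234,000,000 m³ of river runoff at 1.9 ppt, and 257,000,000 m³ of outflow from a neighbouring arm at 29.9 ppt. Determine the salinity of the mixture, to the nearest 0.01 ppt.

By conservation of dissolved salt,
salt = 360,000,000×28.4 + 234,000,000×1.9 + 257,000,000×29.9 = 10,224,000,000 + 444,600,000 + 7,684,300,000 = 18,352,900,000
volume = 360,000,000 + 234,000,000 + 257,000,000 = 851,000,000 m³
S = 18,352,900,000 / 851,000,000 = 21.5663 ppt

21.57 ppt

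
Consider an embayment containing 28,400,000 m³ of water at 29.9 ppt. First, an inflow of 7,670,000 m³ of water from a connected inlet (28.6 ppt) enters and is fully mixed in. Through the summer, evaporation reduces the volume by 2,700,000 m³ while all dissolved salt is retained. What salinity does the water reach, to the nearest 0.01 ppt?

32.02 ppt

After mixing: salt = 28,400,000×29.9 + 7,670,000×28.6 = 1,068,522,000; volume = 36,070,000 m³
After evaporation: salt unchanged = 1,068,522,000; volume = 36,070,000 − 2,700,000 = 33,370,000 m³
S = 1,068,522,000 / 33,370,000 = 32.0204 ppt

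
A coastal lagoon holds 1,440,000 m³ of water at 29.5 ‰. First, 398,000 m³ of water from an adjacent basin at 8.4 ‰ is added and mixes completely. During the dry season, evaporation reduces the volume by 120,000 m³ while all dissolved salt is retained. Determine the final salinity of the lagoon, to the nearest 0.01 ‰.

After mixing: salt = 1,440,000×29.5 + 398,000×8.4 = 45,823,200; volume = 1,838,000 m³
After evaporation: salt unchanged = 45,823,200; volume = 1,838,000 − 120,000 = 1,718,000 m³
S = 45,823,200 / 1,718,000 = 26.6724 ‰

26.67 ‰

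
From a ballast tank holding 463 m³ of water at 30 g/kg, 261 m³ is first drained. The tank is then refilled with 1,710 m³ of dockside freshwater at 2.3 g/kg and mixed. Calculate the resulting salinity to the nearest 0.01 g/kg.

Remaining after removal: 202 m³ at 30 g/kg (salt = 6,060)
After addition: salt = 6,060 + 1,710×2.3 = 9,993; volume = 1,912 m³
S = 9,993 / 1,912 = 5.2265 g/kg

5.23 g/kg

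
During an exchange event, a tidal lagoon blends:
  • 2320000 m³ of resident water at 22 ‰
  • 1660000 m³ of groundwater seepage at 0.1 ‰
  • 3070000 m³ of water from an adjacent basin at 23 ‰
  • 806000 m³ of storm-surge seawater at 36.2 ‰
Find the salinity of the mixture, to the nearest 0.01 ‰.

Conserving salt mass:
salt = 2,320,000×22 + 1,660,000×0.1 + 3,070,000×23 + 806,000×36.2 = 51,040,000 + 166,000 + 70,610,000 + 29,177,200 = 150,993,200
volume = 2,320,000 + 1,660,000 + 3,070,000 + 806,000 = 7,856,000 m³
S = 150,993,200 / 7,856,000 = 19.2201 ‰

19.22 ‰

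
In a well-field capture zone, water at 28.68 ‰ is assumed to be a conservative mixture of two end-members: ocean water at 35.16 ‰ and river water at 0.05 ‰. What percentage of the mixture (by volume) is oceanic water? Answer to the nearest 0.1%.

81.5%

Let g be the oceanic fraction. Salt balance per unit volume:
g×35.16 + (1−g)×0.05 = 28.68
g = (28.68 − 0.05) / (35.16 − 0.05) = 28.63/35.11 = 0.8154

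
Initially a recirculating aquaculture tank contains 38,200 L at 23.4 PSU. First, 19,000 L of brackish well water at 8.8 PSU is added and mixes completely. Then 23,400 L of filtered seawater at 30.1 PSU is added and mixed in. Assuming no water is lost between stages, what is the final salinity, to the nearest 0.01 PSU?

21.90 PSU

Salt balance:
Initial salt = 38,200×23.4 = 893,880
After stage 1: salt = 893,880 + 19,000×8.8 = 1,061,080; volume = 57,200 L; S = 18.55 PSU
After stage 2: salt = 1,061,080 + 23,400×30.1 = 1,765,420; volume = 80,600 L
S = 1,765,420 / 80,600 = 21.9035 PSU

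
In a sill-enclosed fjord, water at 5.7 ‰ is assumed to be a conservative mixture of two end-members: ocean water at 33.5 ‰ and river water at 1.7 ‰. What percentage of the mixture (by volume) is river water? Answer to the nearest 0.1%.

Let f be the freshwater fraction. Salt balance per unit volume:
f×1.7 + (1−f)×33.5 = 5.7
f = (33.5 − 5.7) / (33.5 − 1.7) = 27.8/31.8 = 0.8742

87.4%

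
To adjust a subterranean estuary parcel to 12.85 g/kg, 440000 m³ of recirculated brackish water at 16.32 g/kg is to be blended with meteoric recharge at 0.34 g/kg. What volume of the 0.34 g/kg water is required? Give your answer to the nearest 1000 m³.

122000 m³

Salt balance: 440,000×16.32 + V×0.34 = (440,000+V)×12.85
7,180,800 + 0.34V = 5,654,000 + 12.85V
1,526,800 = 12.51V
V = 122,046.36 m³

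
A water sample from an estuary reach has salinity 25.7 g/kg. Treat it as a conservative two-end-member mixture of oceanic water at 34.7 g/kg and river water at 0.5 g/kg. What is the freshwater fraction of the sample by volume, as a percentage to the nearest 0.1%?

26.3%

Let f be the freshwater fraction. Salt balance per unit volume:
f×0.5 + (1−f)×34.7 = 25.7
f = (34.7 − 25.7) / (34.7 − 0.5) = 9/34.2 = 0.2632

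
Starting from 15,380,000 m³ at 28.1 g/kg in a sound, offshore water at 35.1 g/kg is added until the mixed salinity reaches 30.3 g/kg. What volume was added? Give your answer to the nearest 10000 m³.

Salt balance: 15,380,000×28.1 + V×35.1 = (15,380,000+V)×30.3
432,178,000 + 35.1V = 466,014,000 + 30.3V
33,836,000 = 4.8V
V = 7,049,166.67 m³

7050000 m³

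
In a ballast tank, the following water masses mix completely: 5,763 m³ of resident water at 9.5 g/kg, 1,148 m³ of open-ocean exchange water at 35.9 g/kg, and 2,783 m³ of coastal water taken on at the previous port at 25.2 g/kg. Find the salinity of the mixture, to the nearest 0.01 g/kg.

Mass of salt is conserved:
salt = 5,763×9.5 + 1,148×35.9 + 2,783×25.2 = 54,748.5 + 41,213.2 + 70,131.6 = 166,093.3
volume = 5,763 + 1,148 + 2,783 = 9,694 m³
S = 166,093.3 / 9,694 = 17.1336 g/kg

17.13 g/kg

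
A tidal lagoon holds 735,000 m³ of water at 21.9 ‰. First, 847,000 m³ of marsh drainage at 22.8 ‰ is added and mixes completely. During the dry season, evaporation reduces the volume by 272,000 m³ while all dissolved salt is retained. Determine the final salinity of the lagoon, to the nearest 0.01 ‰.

After mixing: salt = 735,000×21.9 + 847,000×22.8 = 35,408,100; volume = 1,582,000 m³
After evaporation: salt unchanged = 35,408,100; volume = 1,582,000 − 272,000 = 1,310,000 m³
S = 35,408,100 / 1,310,000 = 27.0291 ‰

27.03 ‰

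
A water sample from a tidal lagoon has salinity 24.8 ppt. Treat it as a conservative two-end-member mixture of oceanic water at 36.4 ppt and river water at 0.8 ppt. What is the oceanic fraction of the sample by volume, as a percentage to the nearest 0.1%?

67.4%

Let g be the oceanic fraction. Salt balance per unit volume:
g×36.4 + (1−g)×0.8 = 24.8
g = (24.8 − 0.8) / (36.4 − 0.8) = 24/35.6 = 0.6742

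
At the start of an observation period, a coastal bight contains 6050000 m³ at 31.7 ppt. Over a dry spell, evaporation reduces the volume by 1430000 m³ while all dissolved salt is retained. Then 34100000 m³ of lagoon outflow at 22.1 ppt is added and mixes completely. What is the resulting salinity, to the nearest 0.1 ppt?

24.4 ppt

After evaporation: salt = 6,050,000×31.7 = 191,785,000; volume = 6,050,000 − 1,430,000 = 4,620,000 m³
After mixing: salt = 191,785,000 + 34,100,000×22.1 = 945,395,000; volume = 4,620,000 + 34,100,000 = 38,720,000 m³
S = 945,395,000 / 38,720,000 = 24.4162 ppt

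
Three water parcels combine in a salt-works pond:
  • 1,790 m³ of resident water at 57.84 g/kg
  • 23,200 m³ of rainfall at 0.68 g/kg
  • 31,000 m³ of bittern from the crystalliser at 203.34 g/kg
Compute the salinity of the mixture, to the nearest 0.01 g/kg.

Total salt / total volume:
salt = 1,790×57.84 + 23,200×0.68 + 31,000×203.34 = 103,533.6 + 15,776 + 6,303,540 = 6,422,849.6
volume = 1,790 + 23,200 + 31,000 = 55,990 m³
S = 6,422,849.6 / 55,990 = 114.7142 g/kg

114.71 g/kg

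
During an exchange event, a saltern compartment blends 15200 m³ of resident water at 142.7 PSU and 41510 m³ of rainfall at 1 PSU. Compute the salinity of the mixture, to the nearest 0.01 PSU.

38.98 PSU

Weighted by volume,
salt = 15,200×142.7 + 41,510×1 = 2,169,040 + 41,510 = 2,210,550
volume = 15,200 + 41,510 = 56,710 m³
S = 2,210,550 / 56,710 = 38.9799 PSU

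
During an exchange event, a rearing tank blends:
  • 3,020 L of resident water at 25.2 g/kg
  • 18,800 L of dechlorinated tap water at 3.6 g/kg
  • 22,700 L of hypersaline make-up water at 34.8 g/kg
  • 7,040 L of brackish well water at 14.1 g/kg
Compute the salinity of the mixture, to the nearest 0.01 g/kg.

Mass of salt is conserved:
salt = 3,020×25.2 + 18,800×3.6 + 22,700×34.8 + 7,040×14.1 = 76,104 + 67,680 + 789,960 + 99,264 = 1,033,008
volume = 3,020 + 18,800 + 22,700 + 7,040 = 51,560 L
S = 1,033,008 / 51,560 = 20.0351 g/kg

20.04 g/kg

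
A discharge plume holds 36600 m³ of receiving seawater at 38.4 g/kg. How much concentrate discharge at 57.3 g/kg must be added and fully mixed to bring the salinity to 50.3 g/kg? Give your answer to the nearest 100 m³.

62200 m³

Salt balance: 36,600×38.4 + V×57.3 = (36,600+V)×50.3
1,405,440 + 57.3V = 1,840,980 + 50.3V
435,540 = 7V
V = 62,220 m³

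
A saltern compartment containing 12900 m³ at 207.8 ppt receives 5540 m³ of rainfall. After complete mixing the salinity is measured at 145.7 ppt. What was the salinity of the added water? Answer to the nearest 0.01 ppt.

Salt balance: 12,900×207.8 + 5,540×S = 18,440×145.7
2,680,620 + 5,540·S = 2,686,708
S = (2,686,708 − 2,680,620) / 5,540 = 1.0989 ppt

1.10 ppt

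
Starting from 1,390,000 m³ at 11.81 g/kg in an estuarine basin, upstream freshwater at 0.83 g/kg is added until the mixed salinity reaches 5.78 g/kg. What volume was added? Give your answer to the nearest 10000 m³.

1690000 m³

Salt balance: 1,390,000×11.81 + V×0.83 = (1,390,000+V)×5.78
16,415,900 + 0.83V = 8,034,200 + 5.78V
8,381,700 = 4.95V
V = 1,693,272.73 m³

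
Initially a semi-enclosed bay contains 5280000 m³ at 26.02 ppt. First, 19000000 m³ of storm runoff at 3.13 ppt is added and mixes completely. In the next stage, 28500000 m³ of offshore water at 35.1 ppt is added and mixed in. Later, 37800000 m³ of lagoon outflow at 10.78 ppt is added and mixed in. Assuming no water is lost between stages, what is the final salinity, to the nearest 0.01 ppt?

Salt balance:
Initial salt = 5,280,000×26.02 = 137,385,600
After stage 1: salt = 137,385,600 + 19,000,000×3.13 = 196,855,600; volume = 24,280,000 m³; S = 8.108 ppt
After stage 2: salt = 196,855,600 + 28,500,000×35.1 = 1,197,205,600; volume = 52,780,000 m³; S = 22.683 ppt
After stage 3: salt = 1,197,205,600 + 37,800,000×10.78 = 1,604,689,600; volume = 90,580,000 m³
S = 1,604,689,600 / 90,580,000 = 17.7157 ppt

17.72 ppt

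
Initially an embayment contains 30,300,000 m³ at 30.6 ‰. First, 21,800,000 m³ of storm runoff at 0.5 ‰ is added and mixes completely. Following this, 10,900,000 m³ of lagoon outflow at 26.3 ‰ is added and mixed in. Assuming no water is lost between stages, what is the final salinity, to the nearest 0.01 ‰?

19.44 ‰

Mass of salt is conserved:
Initial salt = 30,300,000×30.6 = 927,180,000
After stage 1: salt = 927,180,000 + 21,800,000×0.5 = 938,080,000; volume = 52,100,000 m³; S = 18.005 ‰
After stage 2: salt = 938,080,000 + 10,900,000×26.3 = 1,224,750,000; volume = 63,000,000 m³
S = 1,224,750,000 / 63,000,000 = 19.4405 ‰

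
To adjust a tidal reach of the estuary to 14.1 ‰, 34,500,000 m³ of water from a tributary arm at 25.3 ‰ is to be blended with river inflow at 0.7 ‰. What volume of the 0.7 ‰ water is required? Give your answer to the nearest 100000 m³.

28800000 m³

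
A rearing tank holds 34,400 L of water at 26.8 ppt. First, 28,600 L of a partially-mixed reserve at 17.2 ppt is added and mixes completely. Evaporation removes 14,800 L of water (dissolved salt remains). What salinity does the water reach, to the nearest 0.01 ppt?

29.33 ppt

After mixing: salt = 34,400×26.8 + 28,600×17.2 = 1,413,840; volume = 63,000 L
After evaporation: salt unchanged = 1,413,840; volume = 63,000 − 14,800 = 48,200 L
S = 1,413,840 / 48,200 = 29.3328 ppt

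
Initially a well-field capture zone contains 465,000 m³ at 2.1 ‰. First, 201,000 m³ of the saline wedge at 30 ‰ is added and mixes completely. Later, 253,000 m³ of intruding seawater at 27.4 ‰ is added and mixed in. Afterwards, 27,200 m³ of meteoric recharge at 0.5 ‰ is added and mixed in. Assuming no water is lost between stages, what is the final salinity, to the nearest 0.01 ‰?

14.75 ‰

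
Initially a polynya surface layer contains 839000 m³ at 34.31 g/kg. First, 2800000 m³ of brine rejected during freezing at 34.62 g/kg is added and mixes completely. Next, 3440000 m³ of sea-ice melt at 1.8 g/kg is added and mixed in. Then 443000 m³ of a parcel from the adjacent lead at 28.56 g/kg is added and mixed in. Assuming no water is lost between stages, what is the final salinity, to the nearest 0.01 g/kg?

Mass of salt is conserved:
Initial salt = 839,000×34.31 = 28,786,090
After stage 1: salt = 28,786,090 + 2,800,000×34.62 = 125,722,090; volume = 3,639,000 m³; S = 34.549 g/kg
After stage 2: salt = 125,722,090 + 3,440,000×1.8 = 131,914,090; volume = 7,079,000 m³; S = 18.635 g/kg
After stage 3: salt = 131,914,090 + 443,000×28.56 = 144,566,170; volume = 7,522,000 m³
S = 144,566,170 / 7,522,000 = 19.2191 g/kg

19.22 g/kg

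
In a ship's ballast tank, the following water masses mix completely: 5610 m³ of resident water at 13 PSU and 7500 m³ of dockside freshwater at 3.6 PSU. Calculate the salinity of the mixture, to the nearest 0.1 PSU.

Total salt / total volume:
salt = 5,610×13 + 7,500×3.6 = 72,930 + 27,000 = 99,930
volume = 5,610 + 7,500 = 13,110 m³
S = 99,930 / 13,110 = 7.622 PSU

7.6 PSU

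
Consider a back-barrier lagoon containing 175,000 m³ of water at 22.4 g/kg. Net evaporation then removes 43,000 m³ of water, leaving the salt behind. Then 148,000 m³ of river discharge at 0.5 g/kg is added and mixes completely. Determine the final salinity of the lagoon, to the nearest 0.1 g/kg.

After evaporation: salt = 175,000×22.4 = 3,920,000; volume = 175,000 − 43,000 = 132,000 m³
After mixing: salt = 3,920,000 + 148,000×0.5 = 3,994,000; volume = 132,000 + 148,000 = 280,000 m³
S = 3,994,000 / 280,000 = 14.2643 g/kg

14.3 g/kg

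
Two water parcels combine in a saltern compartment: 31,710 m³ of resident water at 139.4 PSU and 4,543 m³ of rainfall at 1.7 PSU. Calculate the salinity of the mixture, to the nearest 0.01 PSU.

Weighted by volume,
salt = 31,710×139.4 + 4,543×1.7 = 4,420,374 + 7,723.1 = 4,428,097.1
volume = 31,710 + 4,543 = 36,253 m³
S = 4,428,097.1 / 36,253 = 122.1443 PSU

122.14 PSU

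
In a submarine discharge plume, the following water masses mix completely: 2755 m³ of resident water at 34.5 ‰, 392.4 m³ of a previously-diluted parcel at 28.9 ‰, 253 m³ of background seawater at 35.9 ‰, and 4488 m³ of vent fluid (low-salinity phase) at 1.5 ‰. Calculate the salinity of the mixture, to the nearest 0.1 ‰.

15.5 ‰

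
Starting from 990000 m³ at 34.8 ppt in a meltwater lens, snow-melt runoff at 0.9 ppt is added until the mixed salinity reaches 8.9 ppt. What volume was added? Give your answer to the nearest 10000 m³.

Salt balance: 990,000×34.8 + V×0.9 = (990,000+V)×8.9
34,452,000 + 0.9V = 8,811,000 + 8.9V
25,641,000 = 8V
V = 3,205,125 m³

3210000 m³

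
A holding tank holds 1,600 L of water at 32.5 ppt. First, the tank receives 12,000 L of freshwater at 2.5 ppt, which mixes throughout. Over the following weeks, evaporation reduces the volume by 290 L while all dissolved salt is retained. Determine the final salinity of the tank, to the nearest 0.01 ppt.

After mixing: salt = 1,600×32.5 + 12,000×2.5 = 82,000; volume = 13,600 L
After evaporation: salt unchanged = 82,000; volume = 13,600 − 290 = 13,310 L
S = 82,000 / 13,310 = 6.1608 ppt

6.16 ppt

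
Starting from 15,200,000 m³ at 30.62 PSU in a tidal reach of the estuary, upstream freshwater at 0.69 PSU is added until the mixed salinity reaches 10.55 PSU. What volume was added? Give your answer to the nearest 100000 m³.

30900000 m³

Salt balance: 15,200,000×30.62 + V×0.69 = (15,200,000+V)×10.55
465,424,000 + 0.69V = 160,360,000 + 10.55V
305,064,000 = 9.86V
V = 30,939,553.75 m³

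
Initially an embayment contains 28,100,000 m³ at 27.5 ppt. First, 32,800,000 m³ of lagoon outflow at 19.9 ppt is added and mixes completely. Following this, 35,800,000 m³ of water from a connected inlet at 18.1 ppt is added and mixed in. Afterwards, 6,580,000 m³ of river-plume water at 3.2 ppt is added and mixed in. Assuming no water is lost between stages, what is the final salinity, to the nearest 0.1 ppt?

20.3 ppt

Salt balance:
Initial salt = 28,100,000×27.5 = 772,750,000
After stage 1: salt = 772,750,000 + 32,800,000×19.9 = 1,425,470,000; volume = 60,900,000 m³; S = 23.407 ppt
After stage 2: salt = 1,425,470,000 + 35,800,000×18.1 = 2,073,450,000; volume = 96,700,000 m³; S = 21.442 ppt
After stage 3: salt = 2,073,450,000 + 6,580,000×3.2 = 2,094,506,000; volume = 103,280,000 m³
S = 2,094,506,000 / 103,280,000 = 20.2799 ppt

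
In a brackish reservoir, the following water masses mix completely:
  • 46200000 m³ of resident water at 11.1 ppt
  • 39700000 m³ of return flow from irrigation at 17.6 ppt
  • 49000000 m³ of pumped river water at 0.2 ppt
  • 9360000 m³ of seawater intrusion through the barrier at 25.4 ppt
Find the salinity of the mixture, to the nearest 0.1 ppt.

10.1 ppt

Total salt / total volume:
salt = 46,200,000×11.1 + 39,700,000×17.6 + 49,000,000×0.2 + 9,360,000×25.4 = 512,820,000 + 698,720,000 + 9,800,000 + 237,744,000 = 1,459,084,000
volume = 46,200,000 + 39,700,000 + 49,000,000 + 9,360,000 = 144,260,000 m³
S = 1,459,084,000 / 144,260,000 = 10.114 ppt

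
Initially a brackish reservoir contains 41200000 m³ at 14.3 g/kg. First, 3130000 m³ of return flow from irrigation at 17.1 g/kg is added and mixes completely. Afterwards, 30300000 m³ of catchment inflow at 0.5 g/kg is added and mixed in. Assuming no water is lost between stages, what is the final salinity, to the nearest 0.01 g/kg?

8.81 g/kg

Total salt / total volume:
Initial salt = 41,200,000×14.3 = 589,160,000
After stage 1: salt = 589,160,000 + 3,130,000×17.1 = 642,683,000; volume = 44,330,000 m³; S = 14.498 g/kg
After stage 2: salt = 642,683,000 + 30,300,000×0.5 = 657,833,000; volume = 74,630,000 m³
S = 657,833,000 / 74,630,000 = 8.8146 g/kg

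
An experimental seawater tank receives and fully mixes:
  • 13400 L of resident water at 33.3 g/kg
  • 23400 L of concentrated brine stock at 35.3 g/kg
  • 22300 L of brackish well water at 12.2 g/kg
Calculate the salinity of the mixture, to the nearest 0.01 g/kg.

26.13 g/kg

Total salt / total volume:
salt = 13,400×33.3 + 23,400×35.3 + 22,300×12.2 = 446,220 + 826,020 + 272,060 = 1,544,300
volume = 13,400 + 23,400 + 22,300 = 59,100 L
S = 1,544,300 / 59,100 = 26.1303 g/kg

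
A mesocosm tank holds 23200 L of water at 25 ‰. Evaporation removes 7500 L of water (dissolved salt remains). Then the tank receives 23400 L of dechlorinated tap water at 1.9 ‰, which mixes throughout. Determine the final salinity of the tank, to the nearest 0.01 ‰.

15.97 ‰

After evaporation: salt = 23,200×25 = 580,000; volume = 23,200 − 7,500 = 15,700 L
After mixing: salt = 580,000 + 23,400×1.9 = 624,460; volume = 15,700 + 23,400 = 39,100 L
S = 624,460 / 39,100 = 15.9708 ‰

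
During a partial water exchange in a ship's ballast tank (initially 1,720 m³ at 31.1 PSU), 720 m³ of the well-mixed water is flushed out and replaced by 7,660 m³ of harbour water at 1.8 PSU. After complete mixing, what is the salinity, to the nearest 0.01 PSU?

5.18 PSU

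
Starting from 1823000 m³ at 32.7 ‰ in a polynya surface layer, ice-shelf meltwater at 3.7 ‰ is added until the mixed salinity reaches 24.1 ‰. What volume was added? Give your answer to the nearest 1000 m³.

769000 m³

Salt balance: 1,823,000×32.7 + V×3.7 = (1,823,000+V)×24.1
59,612,100 + 3.7V = 43,934,300 + 24.1V
15,677,800 = 20.4V
V = 768,519.61 m³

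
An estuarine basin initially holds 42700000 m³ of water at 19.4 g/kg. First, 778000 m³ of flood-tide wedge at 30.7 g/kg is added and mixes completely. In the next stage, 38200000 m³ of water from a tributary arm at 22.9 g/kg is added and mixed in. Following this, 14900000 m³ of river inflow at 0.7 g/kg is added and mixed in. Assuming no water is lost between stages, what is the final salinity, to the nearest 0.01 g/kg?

17.99 g/kg

Salt balance:
Initial salt = 42,700,000×19.4 = 828,380,000
After stage 1: salt = 828,380,000 + 778,000×30.7 = 852,264,600; volume = 43,478,000 m³; S = 19.602 g/kg
After stage 2: salt = 852,264,600 + 38,200,000×22.9 = 1,727,044,600; volume = 81,678,000 m³; S = 21.145 g/kg
After stage 3: salt = 1,727,044,600 + 14,900,000×0.7 = 1,737,474,600; volume = 96,578,000 m³
S = 1,737,474,600 / 96,578,000 = 17.9904 g/kg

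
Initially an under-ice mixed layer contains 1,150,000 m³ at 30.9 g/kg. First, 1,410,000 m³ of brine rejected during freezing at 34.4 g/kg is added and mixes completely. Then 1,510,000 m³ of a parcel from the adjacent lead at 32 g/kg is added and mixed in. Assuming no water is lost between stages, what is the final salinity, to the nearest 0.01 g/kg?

32.52 g/kg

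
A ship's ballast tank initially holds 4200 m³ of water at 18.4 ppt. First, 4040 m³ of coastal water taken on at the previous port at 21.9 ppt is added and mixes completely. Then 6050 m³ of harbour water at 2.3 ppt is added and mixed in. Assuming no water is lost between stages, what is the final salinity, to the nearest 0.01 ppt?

12.57 ppt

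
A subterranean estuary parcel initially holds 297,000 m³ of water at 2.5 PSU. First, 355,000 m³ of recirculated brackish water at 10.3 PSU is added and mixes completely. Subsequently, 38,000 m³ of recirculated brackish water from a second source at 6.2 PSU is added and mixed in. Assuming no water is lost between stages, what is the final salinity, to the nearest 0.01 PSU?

Weighted by volume,
Initial salt = 297,000×2.5 = 742,500
After stage 1: salt = 742,500 + 355,000×10.3 = 4,399,000; volume = 652,000 m³; S = 6.747 PSU
After stage 2: salt = 4,399,000 + 38,000×6.2 = 4,634,600; volume = 690,000 m³
S = 4,634,600 / 690,000 = 6.7168 PSU

6.72 PSU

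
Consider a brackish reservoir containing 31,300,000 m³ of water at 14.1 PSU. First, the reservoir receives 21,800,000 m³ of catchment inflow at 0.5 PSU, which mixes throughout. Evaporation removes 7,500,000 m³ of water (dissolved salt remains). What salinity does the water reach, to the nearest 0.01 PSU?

After mixing: salt = 31,300,000×14.1 + 21,800,000×0.5 = 452,230,000; volume = 53,100,000 m³
After evaporation: salt unchanged = 452,230,000; volume = 53,100,000 − 7,500,000 = 45,600,000 m³
S = 452,230,000 / 45,600,000 = 9.9173 PSU

9.92 PSU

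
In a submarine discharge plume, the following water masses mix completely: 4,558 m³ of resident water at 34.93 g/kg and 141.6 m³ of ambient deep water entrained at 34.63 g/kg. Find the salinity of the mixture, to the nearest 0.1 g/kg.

Total salt / total volume:
salt = 4,558×34.93 + 141.6×34.63 = 159,210.94 + 4,903.608 = 164,114.548
volume = 4,558 + 141.6 = 4,699.6 m³
S = 164,114.548 / 4,699.6 = 34.921 g/kg

34.9 g/kg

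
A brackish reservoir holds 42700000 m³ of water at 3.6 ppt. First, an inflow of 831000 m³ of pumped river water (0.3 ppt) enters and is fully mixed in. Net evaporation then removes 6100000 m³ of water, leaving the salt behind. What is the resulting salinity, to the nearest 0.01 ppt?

After mixing: salt = 42,700,000×3.6 + 831,000×0.3 = 153,969,300; volume = 43,531,000 m³
After evaporation: salt unchanged = 153,969,300; volume = 43,531,000 − 6,100,000 = 37,431,000 m³
S = 153,969,300 / 37,431,000 = 4.1134 ppt

4.11 ppt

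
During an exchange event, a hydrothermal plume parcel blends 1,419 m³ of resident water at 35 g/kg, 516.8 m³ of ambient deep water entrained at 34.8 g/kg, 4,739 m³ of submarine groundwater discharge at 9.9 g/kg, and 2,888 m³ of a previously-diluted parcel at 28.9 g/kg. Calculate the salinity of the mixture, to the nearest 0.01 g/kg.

20.71 g/kg

By conservation of dissolved salt,
salt = 1,419×35 + 516.8×34.8 + 4,739×9.9 + 2,888×28.9 = 49,665 + 17,984.64 + 46,916.1 + 83,463.2 = 198,028.94
volume = 1,419 + 516.8 + 4,739 + 2,888 = 9,562.8 m³
S = 198,028.94 / 9,562.8 = 20.7083 g/kg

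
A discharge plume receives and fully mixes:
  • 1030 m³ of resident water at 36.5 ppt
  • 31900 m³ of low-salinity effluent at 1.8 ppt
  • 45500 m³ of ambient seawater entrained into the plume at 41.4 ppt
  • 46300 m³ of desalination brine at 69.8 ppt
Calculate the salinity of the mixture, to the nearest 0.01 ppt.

41.77 ppt

Salt balance:
salt = 1,030×36.5 + 31,900×1.8 + 45,500×41.4 + 46,300×69.8 = 37,595 + 57,420 + 1,883,700 + 3,231,740 = 5,210,455
volume = 1,030 + 31,900 + 45,500 + 46,300 = 124,730 m³
S = 5,210,455 / 124,730 = 41.7739 ppt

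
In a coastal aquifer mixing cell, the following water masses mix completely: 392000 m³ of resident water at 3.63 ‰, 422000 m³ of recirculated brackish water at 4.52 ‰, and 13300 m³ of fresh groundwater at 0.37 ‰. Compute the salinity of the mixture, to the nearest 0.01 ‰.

4.03 ‰

Mass of salt is conserved:
salt = 392,000×3.63 + 422,000×4.52 + 13,300×0.37 = 1,422,960 + 1,907,440 + 4,921 = 3,335,321
volume = 392,000 + 422,000 + 13,300 = 827,300 m³
S = 3,335,321 / 827,300 = 4.0316 ‰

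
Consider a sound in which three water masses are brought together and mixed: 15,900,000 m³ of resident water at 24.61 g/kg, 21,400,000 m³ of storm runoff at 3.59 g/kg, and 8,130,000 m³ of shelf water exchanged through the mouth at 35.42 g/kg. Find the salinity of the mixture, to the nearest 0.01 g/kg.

By conservation of dissolved salt,
salt = 15,900,000×24.61 + 21,400,000×3.59 + 8,130,000×35.42 = 391,299,000 + 76,826,000 + 287,964,600 = 756,089,600
volume = 15,900,000 + 21,400,000 + 8,130,000 = 45,430,000 m³
S = 756,089,600 / 45,430,000 = 16.643 g/kg

16.64 g/kg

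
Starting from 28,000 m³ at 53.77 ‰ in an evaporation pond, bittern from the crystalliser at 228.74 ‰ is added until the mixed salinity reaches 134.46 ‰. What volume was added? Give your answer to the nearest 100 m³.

Salt balance: 28,000×53.77 + V×228.74 = (28,000+V)×134.46
1,505,560 + 228.74V = 3,764,880 + 134.46V
2,259,320 = 94.28V
V = 23,963.94 m³

24000 m³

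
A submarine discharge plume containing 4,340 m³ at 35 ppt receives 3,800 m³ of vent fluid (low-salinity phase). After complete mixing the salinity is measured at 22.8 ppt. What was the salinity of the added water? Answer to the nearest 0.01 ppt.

Salt balance: 4,340×35 + 3,800×S = 8,140×22.8
151,900 + 3,800·S = 185,592
S = (185,592 − 151,900) / 3,800 = 8.8663 ppt

8.87 ppt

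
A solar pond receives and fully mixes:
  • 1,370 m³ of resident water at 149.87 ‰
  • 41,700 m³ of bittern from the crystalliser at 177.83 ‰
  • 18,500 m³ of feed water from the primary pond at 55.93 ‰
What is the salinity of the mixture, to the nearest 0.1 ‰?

Weighted by volume,
salt = 1,370×149.87 + 41,700×177.83 + 18,500×55.93 = 205,321.9 + 7,415,511 + 1,034,705 = 8,655,537.9
volume = 1,370 + 41,700 + 18,500 = 61,570 m³
S = 8,655,537.9 / 61,570 = 140.58 ‰

140.6 ‰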